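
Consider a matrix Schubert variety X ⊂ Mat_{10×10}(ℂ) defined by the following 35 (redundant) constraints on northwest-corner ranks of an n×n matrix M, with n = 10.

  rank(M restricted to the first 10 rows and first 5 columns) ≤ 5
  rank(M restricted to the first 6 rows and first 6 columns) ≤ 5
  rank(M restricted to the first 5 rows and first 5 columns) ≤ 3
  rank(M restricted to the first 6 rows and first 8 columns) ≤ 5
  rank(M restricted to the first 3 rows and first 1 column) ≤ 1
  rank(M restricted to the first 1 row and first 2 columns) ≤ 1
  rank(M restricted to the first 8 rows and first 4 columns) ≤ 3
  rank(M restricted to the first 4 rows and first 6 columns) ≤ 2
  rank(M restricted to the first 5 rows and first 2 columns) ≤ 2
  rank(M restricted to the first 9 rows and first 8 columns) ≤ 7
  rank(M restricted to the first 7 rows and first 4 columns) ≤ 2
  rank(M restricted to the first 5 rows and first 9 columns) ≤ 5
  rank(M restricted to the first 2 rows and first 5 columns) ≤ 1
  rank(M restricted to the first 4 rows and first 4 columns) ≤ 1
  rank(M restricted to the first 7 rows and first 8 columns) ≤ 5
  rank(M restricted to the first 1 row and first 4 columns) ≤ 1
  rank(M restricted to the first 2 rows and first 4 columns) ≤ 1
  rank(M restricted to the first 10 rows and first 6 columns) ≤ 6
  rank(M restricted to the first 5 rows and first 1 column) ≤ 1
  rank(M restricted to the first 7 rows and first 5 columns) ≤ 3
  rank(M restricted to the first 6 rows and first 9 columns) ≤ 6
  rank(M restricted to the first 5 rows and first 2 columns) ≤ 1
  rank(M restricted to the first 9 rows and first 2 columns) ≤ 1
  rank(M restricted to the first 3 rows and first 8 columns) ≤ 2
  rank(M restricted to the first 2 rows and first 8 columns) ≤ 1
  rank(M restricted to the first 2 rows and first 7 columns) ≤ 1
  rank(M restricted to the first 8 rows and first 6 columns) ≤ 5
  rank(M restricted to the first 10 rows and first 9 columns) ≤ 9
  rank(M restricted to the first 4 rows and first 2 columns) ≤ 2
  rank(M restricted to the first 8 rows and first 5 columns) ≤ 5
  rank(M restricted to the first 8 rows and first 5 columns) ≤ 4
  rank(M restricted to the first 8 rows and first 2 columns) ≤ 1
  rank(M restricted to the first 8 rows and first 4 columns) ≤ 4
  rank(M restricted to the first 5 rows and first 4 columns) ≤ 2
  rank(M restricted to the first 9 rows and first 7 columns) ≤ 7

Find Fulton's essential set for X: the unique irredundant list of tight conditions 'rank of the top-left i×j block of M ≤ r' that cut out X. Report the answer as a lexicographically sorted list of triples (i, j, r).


Computing R[i][j] = min implied NW-rank bound (n=10, 35 conditions):

  i=1: 1 1 1 1 1 1 1 1 1 1
  i=2: 1 1 1 1 1 1 1 1 2 2
  i=3: 1 1 1 1 2 2 2 2 3 3
  i=4: 1 1 1 1 2 2 3 3 4 4
  i=5: 1 1 2 2 3 3 4 4 5 5
  i=6: 1 1 2 2 3 4 5 5 6 6
  i=7: 1 1 2 2 3 4 5 5 6 7
  i=8: 1 1 2 3 4 5 6 6 7 8
  i=9: 1 1 2 3 4 5 6 7 8 9
  i=10: 1 2 3 4 5 6 7 8 9 10

reading off 1-entries of Δ²R: w = (1, 9, 5, 7, 3, 6, 10, 4, 8, 2).

Fulton essential set (6 of the 22 Rothe cells):

[(2, 8, 1), (4, 4, 1), (4, 6, 2), (7, 4, 2), (7, 8, 5), (9, 2, 1)]


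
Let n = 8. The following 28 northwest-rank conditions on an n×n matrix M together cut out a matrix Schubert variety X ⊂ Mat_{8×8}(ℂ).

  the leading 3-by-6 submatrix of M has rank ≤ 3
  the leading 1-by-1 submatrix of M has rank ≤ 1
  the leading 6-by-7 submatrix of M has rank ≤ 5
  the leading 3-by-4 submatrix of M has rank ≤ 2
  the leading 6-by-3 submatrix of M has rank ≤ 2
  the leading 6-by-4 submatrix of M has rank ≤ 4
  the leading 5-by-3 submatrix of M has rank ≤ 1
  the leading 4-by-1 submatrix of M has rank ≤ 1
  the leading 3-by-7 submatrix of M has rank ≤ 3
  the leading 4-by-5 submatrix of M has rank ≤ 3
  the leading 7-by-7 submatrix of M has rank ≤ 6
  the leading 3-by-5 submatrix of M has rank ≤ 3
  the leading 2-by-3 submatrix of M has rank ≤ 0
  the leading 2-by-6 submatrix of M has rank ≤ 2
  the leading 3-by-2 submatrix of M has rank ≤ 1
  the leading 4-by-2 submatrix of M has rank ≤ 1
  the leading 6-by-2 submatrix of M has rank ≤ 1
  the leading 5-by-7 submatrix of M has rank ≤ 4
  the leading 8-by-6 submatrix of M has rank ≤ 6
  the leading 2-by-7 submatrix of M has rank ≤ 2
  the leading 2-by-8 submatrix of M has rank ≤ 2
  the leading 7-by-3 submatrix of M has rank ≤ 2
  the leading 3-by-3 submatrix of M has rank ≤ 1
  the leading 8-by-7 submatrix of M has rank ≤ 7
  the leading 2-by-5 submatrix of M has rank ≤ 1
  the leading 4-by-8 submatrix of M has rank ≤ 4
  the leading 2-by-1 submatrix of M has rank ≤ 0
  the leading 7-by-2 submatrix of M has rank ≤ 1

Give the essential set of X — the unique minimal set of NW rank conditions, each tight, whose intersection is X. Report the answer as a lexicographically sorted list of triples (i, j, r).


Reconstructing r_w from the 28 given conditions:

  R[1]: 0  0  0  1  1  1  1  1
  R[2]: 0  0  0  1  1  2  2  2
  R[3]: 1  1  1  2  2  3  3  3
  R[4]: 1  1  1  2  3  4  4  4
  R[5]: 1  1  1  2  3  4  4  5
  R[6]: 1  1  2  3  4  5  5  6
  R[7]: 1  1  2  3  4  5  6  7
  R[8]: 1  2  3  4  5  6  7  8

second differences of R give the permutation w = (4, 6, 1, 5, 8, 3, 7, 2).

Fulton essential set (5 of the 14 Rothe cells):

[(2, 3, 0), (2, 5, 1), (5, 3, 1), (5, 7, 4), (7, 2, 1)]


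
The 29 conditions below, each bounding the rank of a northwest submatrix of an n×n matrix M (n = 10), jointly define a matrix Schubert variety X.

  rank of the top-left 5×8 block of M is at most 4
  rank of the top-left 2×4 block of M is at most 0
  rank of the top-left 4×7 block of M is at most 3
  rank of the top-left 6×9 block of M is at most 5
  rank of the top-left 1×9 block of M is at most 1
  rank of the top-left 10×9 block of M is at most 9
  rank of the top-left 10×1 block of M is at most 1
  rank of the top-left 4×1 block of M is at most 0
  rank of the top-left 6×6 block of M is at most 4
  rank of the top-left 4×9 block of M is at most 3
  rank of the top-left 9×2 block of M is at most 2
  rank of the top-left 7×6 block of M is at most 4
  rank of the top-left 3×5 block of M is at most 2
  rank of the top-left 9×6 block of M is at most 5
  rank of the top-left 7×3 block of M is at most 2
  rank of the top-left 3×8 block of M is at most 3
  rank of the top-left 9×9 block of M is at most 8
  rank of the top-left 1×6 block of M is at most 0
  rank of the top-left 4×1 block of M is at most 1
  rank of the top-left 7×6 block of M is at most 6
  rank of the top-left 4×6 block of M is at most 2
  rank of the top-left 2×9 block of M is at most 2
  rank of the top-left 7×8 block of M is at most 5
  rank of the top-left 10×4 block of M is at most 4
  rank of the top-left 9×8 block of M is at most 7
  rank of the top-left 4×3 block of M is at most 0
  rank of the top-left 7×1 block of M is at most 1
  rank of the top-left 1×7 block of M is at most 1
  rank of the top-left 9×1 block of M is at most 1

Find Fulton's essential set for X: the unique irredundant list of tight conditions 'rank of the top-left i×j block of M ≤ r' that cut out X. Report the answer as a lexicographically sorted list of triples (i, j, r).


Rank table r_w(10×10) implied by the 29 constraints:

  i=1: 0, 0, 0, 0, 0, 0, 1, 1, 1, 1
  i=2: 0, 0, 0, 0, 1, 1, 2, 2, 2, 2
  i=3: 0, 0, 0, 1, 2, 2, 3, 3, 3, 3
  i=4: 0, 0, 0, 1, 2, 2, 3, 3, 3, 4
  i=5: 1, 1, 1, 2, 3, 3, 4, 4, 4, 5
  i=6: 1, 2, 2, 3, 4, 4, 5, 5, 5, 6
  i=7: 1, 2, 2, 3, 4, 4, 5, 5, 6, 7
  i=8: 1, 2, 3, 4, 5, 5, 6, 6, 7, 8
  i=9: 1, 2, 3, 4, 5, 5, 6, 7, 8, 9
  i=10: 1, 2, 3, 4, 5, 6, 7, 8, 9, 10

hence w(1..10) = (7, 5, 4, 10, 1, 2, 9, 3, 8, 6).

|D(w)|=23, |Ess(w)|=9:

[(1, 6, 0), (2, 4, 0), (4, 3, 0), (4, 6, 2), (4, 9, 3), (7, 3, 2), (7, 6, 4), (7, 8, 5), (9, 6, 5)]


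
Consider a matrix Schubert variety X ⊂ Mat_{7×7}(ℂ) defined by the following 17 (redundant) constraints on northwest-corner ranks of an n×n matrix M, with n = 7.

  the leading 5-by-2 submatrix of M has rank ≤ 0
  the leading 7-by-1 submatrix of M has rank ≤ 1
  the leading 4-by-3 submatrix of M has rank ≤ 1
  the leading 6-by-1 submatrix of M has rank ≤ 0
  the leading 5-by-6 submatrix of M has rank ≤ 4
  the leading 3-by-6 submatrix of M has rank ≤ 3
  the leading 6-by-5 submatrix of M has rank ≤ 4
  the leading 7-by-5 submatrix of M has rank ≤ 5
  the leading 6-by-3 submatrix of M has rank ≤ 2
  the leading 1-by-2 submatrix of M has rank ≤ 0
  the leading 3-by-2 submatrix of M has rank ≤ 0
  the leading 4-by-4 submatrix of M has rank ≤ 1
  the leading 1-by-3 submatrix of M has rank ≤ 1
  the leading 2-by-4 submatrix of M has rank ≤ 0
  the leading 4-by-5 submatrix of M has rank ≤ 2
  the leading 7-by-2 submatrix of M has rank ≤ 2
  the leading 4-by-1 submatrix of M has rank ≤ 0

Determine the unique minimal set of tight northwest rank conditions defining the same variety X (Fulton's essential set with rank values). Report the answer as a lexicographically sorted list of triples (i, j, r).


Propagating the 17 rank bounds to every northwest block:

  0 0 0 0 1 1 1
  0 0 0 0 1 2 2
  0 0 1 1 2 3 3
  0 0 1 1 2 3 4
  0 0 1 2 3 4 5
  0 1 2 3 4 5 6
  1 2 3 4 5 6 7

hence w(1..7) = (5, 6, 3, 7, 4, 2, 1).

|D(w)|=16, |Ess(w)|=4:

[(2, 4, 0), (4, 4, 1), (5, 2, 0), (6, 1, 0)]


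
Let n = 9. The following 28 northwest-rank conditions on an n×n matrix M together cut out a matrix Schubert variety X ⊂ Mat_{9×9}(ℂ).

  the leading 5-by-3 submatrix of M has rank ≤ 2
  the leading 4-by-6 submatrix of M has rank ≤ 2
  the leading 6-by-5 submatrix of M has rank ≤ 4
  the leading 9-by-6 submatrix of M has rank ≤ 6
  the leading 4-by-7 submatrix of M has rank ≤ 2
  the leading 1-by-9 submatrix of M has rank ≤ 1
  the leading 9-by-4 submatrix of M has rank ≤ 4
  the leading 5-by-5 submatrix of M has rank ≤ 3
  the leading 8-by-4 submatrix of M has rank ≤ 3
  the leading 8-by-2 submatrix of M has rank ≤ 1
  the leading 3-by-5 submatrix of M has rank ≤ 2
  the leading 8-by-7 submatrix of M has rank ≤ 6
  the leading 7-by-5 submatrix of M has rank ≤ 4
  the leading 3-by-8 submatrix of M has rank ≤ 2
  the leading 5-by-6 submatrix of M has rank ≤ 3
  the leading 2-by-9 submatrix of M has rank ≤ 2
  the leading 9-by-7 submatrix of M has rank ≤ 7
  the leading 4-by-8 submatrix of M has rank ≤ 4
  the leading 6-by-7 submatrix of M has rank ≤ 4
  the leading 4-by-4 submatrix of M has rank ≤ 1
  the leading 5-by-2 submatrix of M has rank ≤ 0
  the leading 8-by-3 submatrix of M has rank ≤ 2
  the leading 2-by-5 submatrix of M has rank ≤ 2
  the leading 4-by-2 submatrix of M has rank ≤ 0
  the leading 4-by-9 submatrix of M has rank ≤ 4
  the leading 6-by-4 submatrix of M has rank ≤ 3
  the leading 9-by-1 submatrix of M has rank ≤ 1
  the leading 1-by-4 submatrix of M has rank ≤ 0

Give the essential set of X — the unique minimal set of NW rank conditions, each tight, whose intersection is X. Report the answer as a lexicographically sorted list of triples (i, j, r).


Rank table r_w(9×9) implied by the 28 constraints:

  R[1]: 0  0  0  0  1  1  1  1  1
  R[2]: 0  0  1  1  2  2  2  2  2
  R[3]: 0  0  1  1  2  2  2  2  3
  R[4]: 0  0  1  1  2  2  2  3  4
  R[5]: 0  0  1  2  3  3  3  4  5
  R[6]: 1  1  2  3  4  4  4  5  6
  R[7]: 1  1  2  3  4  5  5  6  7
  R[8]: 1  1  2  3  4  5  6  7  8
  R[9]: 1  2  3  4  5  6  7  8  9

hence w(1..9) = (5, 3, 9, 8, 4, 1, 6, 7, 2).

Fulton essential set (6 of the 21 Rothe cells):

[(1, 4, 0), (3, 8, 2), (4, 4, 1), (4, 7, 2), (5, 2, 0), (8, 2, 1)]


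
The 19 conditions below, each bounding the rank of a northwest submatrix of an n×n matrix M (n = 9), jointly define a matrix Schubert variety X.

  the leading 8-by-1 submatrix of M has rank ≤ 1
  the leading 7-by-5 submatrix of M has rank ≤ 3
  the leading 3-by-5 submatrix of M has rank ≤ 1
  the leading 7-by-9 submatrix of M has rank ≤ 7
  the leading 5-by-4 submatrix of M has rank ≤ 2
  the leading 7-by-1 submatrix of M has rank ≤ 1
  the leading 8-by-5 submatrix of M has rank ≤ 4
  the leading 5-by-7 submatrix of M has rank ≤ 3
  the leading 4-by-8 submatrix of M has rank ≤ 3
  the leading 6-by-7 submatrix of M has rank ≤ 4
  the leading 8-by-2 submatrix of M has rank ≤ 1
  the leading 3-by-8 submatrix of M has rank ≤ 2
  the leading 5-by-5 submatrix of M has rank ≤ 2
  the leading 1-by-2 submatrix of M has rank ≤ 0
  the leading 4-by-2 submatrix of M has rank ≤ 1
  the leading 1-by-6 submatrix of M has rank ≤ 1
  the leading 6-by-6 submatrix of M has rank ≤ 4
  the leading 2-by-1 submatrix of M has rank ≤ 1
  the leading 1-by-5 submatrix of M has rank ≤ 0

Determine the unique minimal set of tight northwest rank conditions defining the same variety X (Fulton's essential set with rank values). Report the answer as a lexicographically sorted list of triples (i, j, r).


Propagating the 19 rank bounds to every northwest block:

  i=1: 0 | 0 | 0 | 0 | 0 | 1 | 1 | 1 | 1
  i=2: 1 | 1 | 1 | 1 | 1 | 2 | 2 | 2 | 2
  i=3: 1 | 1 | 1 | 1 | 1 | 2 | 2 | 2 | 3
  i=4: 1 | 1 | 2 | 2 | 2 | 3 | 3 | 3 | 4
  i=5: 1 | 1 | 2 | 2 | 2 | 3 | 3 | 4 | 5
  i=6: 1 | 1 | 2 | 3 | 3 | 4 | 4 | 5 | 6
  i=7: 1 | 1 | 2 | 3 | 3 | 4 | 5 | 6 | 7
  i=8: 1 | 1 | 2 | 3 | 4 | 5 | 6 | 7 | 8
  i=9: 1 | 2 | 3 | 4 | 5 | 6 | 7 | 8 | 9

second differences of R give the permutation w = (6, 1, 9, 3, 8, 4, 7, 5, 2).

ℓ(w)=20; the 7 essential cells (i,j,r):

[(1, 5, 0), (3, 5, 1), (3, 8, 2), (5, 5, 2), (5, 7, 3), (7, 5, 3), (8, 2, 1)]


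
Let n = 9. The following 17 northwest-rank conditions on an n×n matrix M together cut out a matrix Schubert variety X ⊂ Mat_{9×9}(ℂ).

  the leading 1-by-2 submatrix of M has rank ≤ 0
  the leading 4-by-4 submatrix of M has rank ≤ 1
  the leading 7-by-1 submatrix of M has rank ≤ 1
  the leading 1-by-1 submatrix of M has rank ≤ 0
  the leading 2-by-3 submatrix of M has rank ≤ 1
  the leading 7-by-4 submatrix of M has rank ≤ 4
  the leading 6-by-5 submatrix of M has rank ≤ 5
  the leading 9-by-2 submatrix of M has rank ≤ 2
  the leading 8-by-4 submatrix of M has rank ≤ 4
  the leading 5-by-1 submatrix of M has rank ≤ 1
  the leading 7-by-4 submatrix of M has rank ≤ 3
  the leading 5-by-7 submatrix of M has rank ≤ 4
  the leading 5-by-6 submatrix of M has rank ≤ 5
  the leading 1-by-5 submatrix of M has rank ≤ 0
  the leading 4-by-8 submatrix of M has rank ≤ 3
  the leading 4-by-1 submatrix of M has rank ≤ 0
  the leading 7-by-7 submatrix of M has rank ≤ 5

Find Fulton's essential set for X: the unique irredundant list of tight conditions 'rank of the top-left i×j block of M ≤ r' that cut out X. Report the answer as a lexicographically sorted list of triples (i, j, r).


Rank table r_w(9×9) implied by the 17 constraints:

  R[1]: 0  0  0  0  0  1  1  1  1
  R[2]: 0  1  1  1  1  2  2  2  2
  R[3]: 0  1  1  1  2  3  3  3  3
  R[4]: 0  1  1  1  2  3  3  3  4
  R[5]: 1  2  2  2  3  4  4  4  5
  R[6]: 1  2  3  3  4  5  5  5  6
  R[7]: 1  2  3  3  4  5  5  6  7
  R[8]: 1  2  3  4  5  6  6  7  8
  R[9]: 1  2  3  4  5  6  7  8  9

giving w = (6, 2, 5, 9, 1, 3, 8, 4, 7) via Δ²R.

6 SE-corners of the 16-cell Rothe diagram give Ess(w):

[(1, 5, 0), (4, 1, 0), (4, 4, 1), (4, 8, 3), (7, 4, 3), (7, 7, 5)]


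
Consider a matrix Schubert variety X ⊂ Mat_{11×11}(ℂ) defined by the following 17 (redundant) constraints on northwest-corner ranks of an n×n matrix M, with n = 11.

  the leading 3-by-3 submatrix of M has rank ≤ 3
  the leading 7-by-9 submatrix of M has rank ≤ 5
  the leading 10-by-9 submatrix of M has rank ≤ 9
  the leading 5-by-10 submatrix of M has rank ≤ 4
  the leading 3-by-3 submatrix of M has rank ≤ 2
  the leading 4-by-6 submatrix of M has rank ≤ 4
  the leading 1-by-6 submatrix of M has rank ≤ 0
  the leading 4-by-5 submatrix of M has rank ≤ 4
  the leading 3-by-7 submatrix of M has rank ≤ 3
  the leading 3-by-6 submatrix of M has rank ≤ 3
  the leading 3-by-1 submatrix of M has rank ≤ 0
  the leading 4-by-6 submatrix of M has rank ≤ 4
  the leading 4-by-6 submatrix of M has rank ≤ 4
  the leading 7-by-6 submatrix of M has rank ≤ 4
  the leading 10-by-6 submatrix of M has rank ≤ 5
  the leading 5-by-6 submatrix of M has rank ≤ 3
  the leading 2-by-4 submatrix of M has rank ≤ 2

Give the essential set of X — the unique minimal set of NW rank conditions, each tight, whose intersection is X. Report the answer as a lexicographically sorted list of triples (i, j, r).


Recovering R(i,j) via the rank-extension bound from the 17 conditions:

  0, 0, 0, 0, 0, 0, 1, 1, 1, 1, 1
  0, 1, 1, 1, 1, 1, 2, 2, 2, 2, 2
  0, 1, 2, 2, 2, 2, 3, 3, 3, 3, 3
  1, 2, 3, 3, 3, 3, 4, 4, 4, 4, 4
  1, 2, 3, 3, 3, 3, 4, 4, 4, 4, 5
  1, 2, 3, 4, 4, 4, 5, 5, 5, 5, 6
  1, 2, 3, 4, 4, 4, 5, 5, 5, 6, 7
  1, 2, 3, 4, 5, 5, 6, 6, 6, 7, 8
  1, 2, 3, 4, 5, 5, 6, 7, 7, 8, 9
  1, 2, 3, 4, 5, 5, 6, 7, 8, 9, 10
  1, 2, 3, 4, 5, 6, 7, 8, 9, 10, 11

the unique w with this rank table is (7, 2, 3, 1, 11, 4, 10, 5, 8, 9, 6).

Rothe diagram D(w) (20 cells), 7 SE-corners (essential conditions):

[(1, 6, 0), (3, 1, 0), (5, 6, 3), (5, 10, 4), (7, 6, 4), (7, 9, 5), (10, 6, 5)]


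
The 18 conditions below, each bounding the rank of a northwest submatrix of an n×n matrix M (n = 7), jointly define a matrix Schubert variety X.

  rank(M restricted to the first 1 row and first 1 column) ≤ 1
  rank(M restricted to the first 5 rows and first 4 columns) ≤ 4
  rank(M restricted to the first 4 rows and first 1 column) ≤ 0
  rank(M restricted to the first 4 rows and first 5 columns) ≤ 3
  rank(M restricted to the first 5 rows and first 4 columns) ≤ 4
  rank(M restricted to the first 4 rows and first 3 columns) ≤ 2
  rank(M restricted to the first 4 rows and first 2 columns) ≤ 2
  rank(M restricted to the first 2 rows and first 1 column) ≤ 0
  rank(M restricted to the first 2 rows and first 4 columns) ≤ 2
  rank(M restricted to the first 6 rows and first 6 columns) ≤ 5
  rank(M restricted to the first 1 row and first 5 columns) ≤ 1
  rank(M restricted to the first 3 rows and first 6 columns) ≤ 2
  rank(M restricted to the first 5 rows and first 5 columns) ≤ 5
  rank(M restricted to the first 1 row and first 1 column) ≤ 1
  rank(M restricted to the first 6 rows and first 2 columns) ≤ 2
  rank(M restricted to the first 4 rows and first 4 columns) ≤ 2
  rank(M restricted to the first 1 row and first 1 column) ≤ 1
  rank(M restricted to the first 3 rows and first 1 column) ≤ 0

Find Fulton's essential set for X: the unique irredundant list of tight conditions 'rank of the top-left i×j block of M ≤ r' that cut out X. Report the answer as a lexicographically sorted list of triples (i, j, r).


Computing R[i][j] = min implied NW-rank bound (n=7, 18 conditions):

  row 1: 0 | 1 | 1 | 1 | 1 | 1 | 1
  row 2: 0 | 1 | 2 | 2 | 2 | 2 | 2
  row 3: 0 | 1 | 2 | 2 | 2 | 2 | 3
  row 4: 0 | 1 | 2 | 2 | 3 | 3 | 4
  row 5: 1 | 2 | 3 | 3 | 4 | 4 | 5
  row 6: 1 | 2 | 3 | 4 | 5 | 5 | 6
  row 7: 1 | 2 | 3 | 4 | 5 | 6 | 7

the unique w with this rank table is (2, 3, 7, 5, 1, 4, 6).

D(w) has 8 cells with 3 SE-corners; essential set:

[(3, 6, 2), (4, 1, 0), (4, 4, 2)]


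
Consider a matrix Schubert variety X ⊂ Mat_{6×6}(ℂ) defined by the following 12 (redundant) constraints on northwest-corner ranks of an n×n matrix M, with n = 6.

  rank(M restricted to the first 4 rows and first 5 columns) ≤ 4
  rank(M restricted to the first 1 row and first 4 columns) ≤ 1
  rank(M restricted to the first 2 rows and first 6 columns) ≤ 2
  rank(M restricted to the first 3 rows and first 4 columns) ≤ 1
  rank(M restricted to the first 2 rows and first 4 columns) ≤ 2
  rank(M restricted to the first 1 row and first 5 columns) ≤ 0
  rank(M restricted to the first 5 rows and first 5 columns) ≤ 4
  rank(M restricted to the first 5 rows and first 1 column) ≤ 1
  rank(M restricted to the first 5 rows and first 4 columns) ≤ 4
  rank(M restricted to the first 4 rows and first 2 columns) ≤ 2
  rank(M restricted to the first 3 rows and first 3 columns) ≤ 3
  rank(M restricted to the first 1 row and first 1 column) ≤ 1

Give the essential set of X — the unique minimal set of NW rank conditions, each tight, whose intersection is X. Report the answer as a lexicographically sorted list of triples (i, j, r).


Propagating the 12 rank bounds to every northwest block:

  0  0  0  0  0  1
  1  1  1  1  1  2
  1  1  1  1  2  3
  1  2  2  2  3  4
  1  2  3  3  4  5
  1  2  3  4  5  6

second differences of R give the permutation w = (6, 1, 5, 2, 3, 4).

ℓ(w)=8; the 2 essential cells (i,j,r):

[(1, 5, 0), (3, 4, 1)]


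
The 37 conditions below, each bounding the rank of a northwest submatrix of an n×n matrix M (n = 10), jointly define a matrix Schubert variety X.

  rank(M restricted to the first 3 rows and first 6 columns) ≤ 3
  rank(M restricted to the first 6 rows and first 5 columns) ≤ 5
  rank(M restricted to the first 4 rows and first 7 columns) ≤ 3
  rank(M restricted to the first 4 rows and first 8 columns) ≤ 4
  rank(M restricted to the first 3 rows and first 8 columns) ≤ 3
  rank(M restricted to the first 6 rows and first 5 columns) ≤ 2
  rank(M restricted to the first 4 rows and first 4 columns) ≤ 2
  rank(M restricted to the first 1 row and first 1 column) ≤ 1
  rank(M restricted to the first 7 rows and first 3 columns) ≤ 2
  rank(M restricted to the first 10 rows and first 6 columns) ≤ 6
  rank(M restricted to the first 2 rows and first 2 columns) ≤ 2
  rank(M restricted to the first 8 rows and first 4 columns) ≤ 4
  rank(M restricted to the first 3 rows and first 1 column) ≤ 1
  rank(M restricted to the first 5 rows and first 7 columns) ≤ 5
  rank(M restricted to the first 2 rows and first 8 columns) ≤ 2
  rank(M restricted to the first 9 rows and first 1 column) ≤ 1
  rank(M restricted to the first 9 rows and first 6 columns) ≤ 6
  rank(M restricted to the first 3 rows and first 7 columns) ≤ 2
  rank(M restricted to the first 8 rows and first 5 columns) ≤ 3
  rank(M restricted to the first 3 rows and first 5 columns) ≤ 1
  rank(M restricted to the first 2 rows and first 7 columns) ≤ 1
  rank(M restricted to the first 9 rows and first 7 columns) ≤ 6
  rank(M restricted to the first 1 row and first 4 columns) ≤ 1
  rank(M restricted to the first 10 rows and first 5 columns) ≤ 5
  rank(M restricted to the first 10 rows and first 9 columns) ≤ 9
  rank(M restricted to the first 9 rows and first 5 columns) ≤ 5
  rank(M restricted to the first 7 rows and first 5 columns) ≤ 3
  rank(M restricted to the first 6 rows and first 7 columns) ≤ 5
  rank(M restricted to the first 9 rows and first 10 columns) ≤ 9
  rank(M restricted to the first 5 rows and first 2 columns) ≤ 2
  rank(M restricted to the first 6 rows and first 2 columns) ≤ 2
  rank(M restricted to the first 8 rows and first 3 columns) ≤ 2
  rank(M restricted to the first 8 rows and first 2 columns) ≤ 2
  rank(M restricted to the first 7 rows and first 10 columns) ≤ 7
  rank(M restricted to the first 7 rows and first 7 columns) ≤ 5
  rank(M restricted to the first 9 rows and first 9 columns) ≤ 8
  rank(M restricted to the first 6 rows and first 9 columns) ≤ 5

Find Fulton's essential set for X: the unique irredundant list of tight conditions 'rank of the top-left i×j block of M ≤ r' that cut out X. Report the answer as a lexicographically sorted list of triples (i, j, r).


Rank table r_w(10×10) implied by the 37 constraints:

  1 1 1 1 1 1 1 1 1 1
  1 1 1 1 1 1 1 2 2 2
  1 1 1 1 1 2 2 3 3 3
  1 2 2 2 2 3 3 4 4 4
  1 2 2 2 2 3 4 5 5 5
  1 2 2 2 2 3 4 5 5 6
  1 2 2 3 3 4 5 6 6 7
  1 2 2 3 3 4 5 6 7 8
  1 2 3 4 4 5 6 7 8 9
  1 2 3 4 5 6 7 8 9 10

so w = (1, 8, 6, 2, 7, 10, 4, 9, 3, 5).

Rothe diagram D(w) (20 cells), 6 SE-corners (essential conditions):

[(2, 7, 1), (3, 5, 1), (6, 5, 2), (6, 9, 5), (8, 3, 2), (8, 5, 3)]


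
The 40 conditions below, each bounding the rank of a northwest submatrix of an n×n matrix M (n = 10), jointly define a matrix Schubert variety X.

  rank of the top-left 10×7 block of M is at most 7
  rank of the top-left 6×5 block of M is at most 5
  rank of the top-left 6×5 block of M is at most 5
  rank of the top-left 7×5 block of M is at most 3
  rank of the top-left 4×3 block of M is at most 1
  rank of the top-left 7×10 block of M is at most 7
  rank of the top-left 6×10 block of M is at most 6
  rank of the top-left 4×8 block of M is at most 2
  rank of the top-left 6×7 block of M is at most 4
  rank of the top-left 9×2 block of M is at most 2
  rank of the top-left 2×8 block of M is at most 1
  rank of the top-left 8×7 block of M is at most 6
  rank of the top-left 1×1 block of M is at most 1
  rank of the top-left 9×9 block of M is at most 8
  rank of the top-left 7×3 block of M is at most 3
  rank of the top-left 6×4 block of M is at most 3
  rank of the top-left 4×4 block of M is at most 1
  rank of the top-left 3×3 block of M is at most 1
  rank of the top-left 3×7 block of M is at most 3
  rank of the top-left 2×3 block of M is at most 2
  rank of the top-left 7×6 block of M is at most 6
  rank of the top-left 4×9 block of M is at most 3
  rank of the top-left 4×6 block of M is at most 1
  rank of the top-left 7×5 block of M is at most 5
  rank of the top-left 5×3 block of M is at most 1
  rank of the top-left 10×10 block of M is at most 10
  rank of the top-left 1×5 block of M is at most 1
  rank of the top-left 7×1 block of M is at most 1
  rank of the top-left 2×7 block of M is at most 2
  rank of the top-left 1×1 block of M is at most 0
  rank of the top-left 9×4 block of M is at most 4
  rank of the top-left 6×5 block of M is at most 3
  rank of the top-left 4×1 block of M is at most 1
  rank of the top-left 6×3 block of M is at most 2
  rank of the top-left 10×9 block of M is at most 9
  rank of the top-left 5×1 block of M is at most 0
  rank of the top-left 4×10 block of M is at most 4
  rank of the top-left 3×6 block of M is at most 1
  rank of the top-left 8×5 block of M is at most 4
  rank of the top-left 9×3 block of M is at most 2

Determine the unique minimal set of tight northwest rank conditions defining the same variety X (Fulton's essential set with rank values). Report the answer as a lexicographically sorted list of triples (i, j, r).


Propagating the 40 rank bounds to every northwest block:

  row 1: 0  1  1  1  1  1  1  1  1  1
  row 2: 0  1  1  1  1  1  1  1  2  2
  row 3: 0  1  1  1  1  1  2  2  3  3
  row 4: 0  1  1  1  1  1  2  2  3  4
  row 5: 0  1  1  2  2  2  3  3  4  5
  row 6: 1  2  2  3  3  3  4  4  5  6
  row 7: 1  2  2  3  3  4  5  5  6  7
  row 8: 1  2  2  3  4  5  6  6  7  8
  row 9: 1  2  2  3  4  5  6  7  8  9
  row 10: 1  2  3  4  5  6  7  8  9  10

so w = (2, 9, 7, 10, 4, 1, 6, 5, 8, 3).

|D(w)|=25, |Ess(w)|=7:

[(2, 8, 1), (4, 6, 1), (4, 8, 2), (5, 1, 0), (5, 3, 1), (7, 5, 3), (9, 3, 2)]


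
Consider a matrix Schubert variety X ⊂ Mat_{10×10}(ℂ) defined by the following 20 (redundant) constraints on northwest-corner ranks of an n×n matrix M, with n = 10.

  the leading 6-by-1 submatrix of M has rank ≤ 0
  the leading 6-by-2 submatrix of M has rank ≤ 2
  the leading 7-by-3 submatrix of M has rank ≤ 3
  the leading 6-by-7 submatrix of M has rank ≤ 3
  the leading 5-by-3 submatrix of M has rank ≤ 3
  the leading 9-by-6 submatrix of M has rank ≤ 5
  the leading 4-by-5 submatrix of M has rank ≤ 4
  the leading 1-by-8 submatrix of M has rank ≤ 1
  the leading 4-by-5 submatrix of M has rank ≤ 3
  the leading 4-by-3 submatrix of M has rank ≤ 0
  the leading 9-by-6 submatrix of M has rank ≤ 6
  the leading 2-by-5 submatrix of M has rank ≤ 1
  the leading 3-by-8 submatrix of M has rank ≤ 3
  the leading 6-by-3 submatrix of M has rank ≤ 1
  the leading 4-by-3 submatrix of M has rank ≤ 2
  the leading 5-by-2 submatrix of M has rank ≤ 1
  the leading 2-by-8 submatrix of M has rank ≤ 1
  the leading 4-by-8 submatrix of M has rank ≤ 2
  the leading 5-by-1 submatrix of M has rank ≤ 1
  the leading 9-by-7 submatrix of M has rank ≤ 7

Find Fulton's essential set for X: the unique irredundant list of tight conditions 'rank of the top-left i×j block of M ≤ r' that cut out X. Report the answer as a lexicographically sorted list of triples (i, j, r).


Recovering R(i,j) via the rank-extension bound from the 20 conditions:

  R[1]: 0  0  0  1  1  1  1  1  1  1
  R[2]: 0  0  0  1  1  1  1  1  2  2
  R[3]: 0  0  0  1  2  2  2  2  3  3
  R[4]: 0  0  0  1  2  2  2  2  3  4
  R[5]: 0  1  1  2  3  3  3  3  4  5
  R[6]: 0  1  1  2  3  3  3  4  5  6
  R[7]: 1  2  2  3  4  4  4  5  6  7
  R[8]: 1  2  3  4  5  5  5  6  7  8
  R[9]: 1  2  3  4  5  5  6  7  8  9
  R[10]: 1  2  3  4  5  6  7  8  9  10

so w = (4, 9, 5, 10, 2, 8, 1, 3, 7, 6).

7 SE-corners of the 25-cell Rothe diagram give Ess(w):

[(2, 8, 1), (4, 3, 0), (4, 8, 2), (6, 1, 0), (6, 3, 1), (6, 7, 3), (9, 6, 5)]


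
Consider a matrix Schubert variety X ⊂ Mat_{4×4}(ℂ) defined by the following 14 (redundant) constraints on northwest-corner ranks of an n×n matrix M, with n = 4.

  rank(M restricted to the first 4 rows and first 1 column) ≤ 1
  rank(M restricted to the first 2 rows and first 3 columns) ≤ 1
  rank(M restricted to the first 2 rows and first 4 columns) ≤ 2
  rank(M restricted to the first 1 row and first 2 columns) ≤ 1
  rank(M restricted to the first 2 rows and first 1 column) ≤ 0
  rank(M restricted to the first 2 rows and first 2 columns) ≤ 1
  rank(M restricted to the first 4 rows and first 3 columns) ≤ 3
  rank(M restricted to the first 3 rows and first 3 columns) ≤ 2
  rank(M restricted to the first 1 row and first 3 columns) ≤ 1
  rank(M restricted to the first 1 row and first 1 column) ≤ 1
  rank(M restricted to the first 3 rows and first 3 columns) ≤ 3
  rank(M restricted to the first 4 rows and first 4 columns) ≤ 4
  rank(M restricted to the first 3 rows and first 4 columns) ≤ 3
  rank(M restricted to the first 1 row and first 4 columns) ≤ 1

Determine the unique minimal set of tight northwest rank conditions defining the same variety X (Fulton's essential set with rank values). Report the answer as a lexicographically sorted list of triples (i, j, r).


The tightest implied rank at each (i,j), from the 14 conditions:

  R[1]: 0, 1, 1, 1
  R[2]: 0, 1, 1, 2
  R[3]: 1, 2, 2, 3
  R[4]: 1, 2, 3, 4

second differences of R give the permutation w = (2, 4, 1, 3).

|D(w)|=3, |Ess(w)|=2:

[(2, 1, 0), (2, 3, 1)]


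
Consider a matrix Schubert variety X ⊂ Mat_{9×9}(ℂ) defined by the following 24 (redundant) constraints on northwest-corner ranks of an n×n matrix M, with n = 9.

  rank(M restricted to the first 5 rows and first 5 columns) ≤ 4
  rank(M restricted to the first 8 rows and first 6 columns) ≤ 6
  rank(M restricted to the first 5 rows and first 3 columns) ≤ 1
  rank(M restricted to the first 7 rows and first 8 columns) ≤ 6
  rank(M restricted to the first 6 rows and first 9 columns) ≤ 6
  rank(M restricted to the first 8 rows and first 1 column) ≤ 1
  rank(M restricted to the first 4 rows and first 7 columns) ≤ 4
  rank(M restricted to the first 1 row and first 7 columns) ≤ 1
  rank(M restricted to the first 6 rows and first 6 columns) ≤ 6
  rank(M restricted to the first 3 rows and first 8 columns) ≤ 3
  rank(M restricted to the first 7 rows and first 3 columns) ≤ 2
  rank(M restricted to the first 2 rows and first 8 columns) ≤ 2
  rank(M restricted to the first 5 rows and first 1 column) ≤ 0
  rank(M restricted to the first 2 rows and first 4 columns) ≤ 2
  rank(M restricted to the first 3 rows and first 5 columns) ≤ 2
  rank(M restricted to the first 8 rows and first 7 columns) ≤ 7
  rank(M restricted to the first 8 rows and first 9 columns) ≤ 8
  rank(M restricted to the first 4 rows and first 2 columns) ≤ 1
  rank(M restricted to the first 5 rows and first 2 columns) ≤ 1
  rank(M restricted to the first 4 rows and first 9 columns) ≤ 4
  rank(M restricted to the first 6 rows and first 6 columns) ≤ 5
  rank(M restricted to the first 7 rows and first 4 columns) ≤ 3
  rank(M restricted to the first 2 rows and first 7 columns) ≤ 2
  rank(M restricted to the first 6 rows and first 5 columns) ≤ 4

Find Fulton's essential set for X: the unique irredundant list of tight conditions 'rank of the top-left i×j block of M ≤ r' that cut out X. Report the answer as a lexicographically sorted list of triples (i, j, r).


Propagating the 24 rank bounds to every northwest block:

  i=1: 0 | 1 | 1 | 1 | 1 | 1 | 1 | 1 | 1
  i=2: 0 | 1 | 1 | 2 | 2 | 2 | 2 | 2 | 2
  i=3: 0 | 1 | 1 | 2 | 2 | 3 | 3 | 3 | 3
  i=4: 0 | 1 | 1 | 2 | 3 | 4 | 4 | 4 | 4
  i=5: 0 | 1 | 1 | 2 | 3 | 4 | 5 | 5 | 5
  i=6: 1 | 2 | 2 | 3 | 4 | 5 | 6 | 6 | 6
  i=7: 1 | 2 | 2 | 3 | 4 | 5 | 6 | 6 | 7
  i=8: 1 | 2 | 3 | 4 | 5 | 6 | 7 | 7 | 8
  i=9: 1 | 2 | 3 | 4 | 5 | 6 | 7 | 8 | 9

second differences of R give the permutation w = (2, 4, 6, 5, 7, 1, 9, 3, 8).

|D(w)|=12, |Ess(w)|=5:

[(3, 5, 2), (5, 1, 0), (5, 3, 1), (7, 3, 2), (7, 8, 6)]


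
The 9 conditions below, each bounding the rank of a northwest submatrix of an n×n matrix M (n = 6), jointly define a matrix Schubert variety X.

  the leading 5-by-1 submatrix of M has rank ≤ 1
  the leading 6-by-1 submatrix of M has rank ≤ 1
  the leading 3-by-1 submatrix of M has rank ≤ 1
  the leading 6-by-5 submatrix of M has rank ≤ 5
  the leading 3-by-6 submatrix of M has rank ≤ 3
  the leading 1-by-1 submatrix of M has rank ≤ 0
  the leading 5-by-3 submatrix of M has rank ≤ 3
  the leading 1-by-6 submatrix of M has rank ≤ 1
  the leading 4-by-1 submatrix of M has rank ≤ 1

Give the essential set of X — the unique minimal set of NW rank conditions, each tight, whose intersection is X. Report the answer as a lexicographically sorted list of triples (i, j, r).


The tightest implied rank at each (i,j), from the 9 conditions:

  i=1: 0 | 1 | 1 | 1 | 1 | 1
  i=2: 1 | 2 | 2 | 2 | 2 | 2
  i=3: 1 | 2 | 3 | 3 | 3 | 3
  i=4: 1 | 2 | 3 | 4 | 4 | 4
  i=5: 1 | 2 | 3 | 4 | 5 | 5
  i=6: 1 | 2 | 3 | 4 | 5 | 6

giving w = (2, 1, 3, 4, 5, 6) via Δ²R.

Rothe diagram D(w) (1 cell), 1 SE-corner (essential condition):

[(1, 1, 0)]


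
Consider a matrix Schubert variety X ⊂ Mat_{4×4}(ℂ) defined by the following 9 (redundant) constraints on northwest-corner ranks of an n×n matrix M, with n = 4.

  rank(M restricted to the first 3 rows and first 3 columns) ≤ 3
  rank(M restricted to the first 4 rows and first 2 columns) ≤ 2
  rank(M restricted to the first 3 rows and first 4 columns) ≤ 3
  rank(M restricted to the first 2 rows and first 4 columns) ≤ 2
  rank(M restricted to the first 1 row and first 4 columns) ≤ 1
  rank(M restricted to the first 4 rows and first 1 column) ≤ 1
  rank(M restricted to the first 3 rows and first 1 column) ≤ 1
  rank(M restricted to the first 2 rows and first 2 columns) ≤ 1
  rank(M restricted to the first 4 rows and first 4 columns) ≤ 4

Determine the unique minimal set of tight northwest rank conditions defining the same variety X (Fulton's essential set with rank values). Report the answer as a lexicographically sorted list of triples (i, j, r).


Computing R[i][j] = min implied NW-rank bound (n=4, 9 conditions):

  row 1: 1 1 1 1
  row 2: 1 1 2 2
  row 3: 1 2 3 3
  row 4: 1 2 3 4

hence w(1..4) = (1, 3, 2, 4).

D(w) has 1 cell with 1 SE-corner; essential set:

[(2, 2, 1)]


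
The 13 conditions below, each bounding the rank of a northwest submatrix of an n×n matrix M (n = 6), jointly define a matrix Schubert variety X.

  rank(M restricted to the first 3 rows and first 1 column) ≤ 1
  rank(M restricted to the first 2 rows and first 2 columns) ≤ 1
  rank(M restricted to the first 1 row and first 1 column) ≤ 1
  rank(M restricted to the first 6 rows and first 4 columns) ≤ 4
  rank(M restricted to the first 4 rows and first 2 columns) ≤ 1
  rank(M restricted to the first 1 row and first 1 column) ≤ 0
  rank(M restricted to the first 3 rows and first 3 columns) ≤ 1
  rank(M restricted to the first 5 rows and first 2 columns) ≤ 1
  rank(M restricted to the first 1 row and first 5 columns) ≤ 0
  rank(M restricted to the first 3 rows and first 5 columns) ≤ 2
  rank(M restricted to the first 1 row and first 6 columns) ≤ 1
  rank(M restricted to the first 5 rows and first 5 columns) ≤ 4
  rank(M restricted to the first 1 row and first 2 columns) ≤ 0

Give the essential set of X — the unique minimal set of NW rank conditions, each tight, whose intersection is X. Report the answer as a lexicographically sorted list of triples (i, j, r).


Recovering R(i,j) via the rank-extension bound from the 13 conditions:

  row 1: 0  0  0  0  0  1
  row 2: 1  1  1  1  1  2
  row 3: 1  1  1  2  2  3
  row 4: 1  1  2  3  3  4
  row 5: 1  1  2  3  4  5
  row 6: 1  2  3  4  5  6

so w = (6, 1, 4, 3, 5, 2).

Fulton essential set (3 of the 9 Rothe cells):

[(1, 5, 0), (3, 3, 1), (5, 2, 1)]


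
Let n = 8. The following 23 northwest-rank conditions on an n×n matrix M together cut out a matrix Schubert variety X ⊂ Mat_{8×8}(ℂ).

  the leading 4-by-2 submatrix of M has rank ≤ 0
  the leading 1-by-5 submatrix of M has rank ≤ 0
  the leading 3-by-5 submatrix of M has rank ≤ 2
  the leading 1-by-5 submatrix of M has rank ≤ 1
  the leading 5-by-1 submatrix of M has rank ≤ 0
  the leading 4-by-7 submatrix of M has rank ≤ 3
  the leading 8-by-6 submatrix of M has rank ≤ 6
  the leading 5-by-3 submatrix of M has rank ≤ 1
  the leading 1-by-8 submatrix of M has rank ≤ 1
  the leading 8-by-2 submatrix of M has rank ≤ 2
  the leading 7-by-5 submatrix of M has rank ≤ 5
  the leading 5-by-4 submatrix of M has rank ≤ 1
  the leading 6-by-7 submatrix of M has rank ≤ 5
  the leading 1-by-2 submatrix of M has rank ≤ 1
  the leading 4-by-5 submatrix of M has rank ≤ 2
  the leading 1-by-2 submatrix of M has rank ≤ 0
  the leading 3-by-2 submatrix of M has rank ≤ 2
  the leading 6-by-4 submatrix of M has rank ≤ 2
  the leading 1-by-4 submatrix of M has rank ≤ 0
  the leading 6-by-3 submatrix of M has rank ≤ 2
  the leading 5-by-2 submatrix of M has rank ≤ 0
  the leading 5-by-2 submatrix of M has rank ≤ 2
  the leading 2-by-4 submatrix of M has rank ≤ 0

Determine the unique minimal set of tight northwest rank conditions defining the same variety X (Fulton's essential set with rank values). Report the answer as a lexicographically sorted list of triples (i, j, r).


Computing R[i][j] = min implied NW-rank bound (n=8, 23 conditions):

  row 1: 0  0  0  0  0  1  1  1
  row 2: 0  0  0  0  1  2  2  2
  row 3: 0  0  1  1  2  3  3  3
  row 4: 0  0  1  1  2  3  3  4
  row 5: 0  0  1  1  2  3  4  5
  row 6: 1  1  2  2  3  4  5  6
  row 7: 1  2  3  3  4  5  6  7
  row 8: 1  2  3  4  5  6  7  8

reading off 1-entries of Δ²R: w = (6, 5, 3, 8, 7, 1, 2, 4).

|D(w)|=18, |Ess(w)|=5:

[(1, 5, 0), (2, 4, 0), (4, 7, 3), (5, 2, 0), (5, 4, 1)]


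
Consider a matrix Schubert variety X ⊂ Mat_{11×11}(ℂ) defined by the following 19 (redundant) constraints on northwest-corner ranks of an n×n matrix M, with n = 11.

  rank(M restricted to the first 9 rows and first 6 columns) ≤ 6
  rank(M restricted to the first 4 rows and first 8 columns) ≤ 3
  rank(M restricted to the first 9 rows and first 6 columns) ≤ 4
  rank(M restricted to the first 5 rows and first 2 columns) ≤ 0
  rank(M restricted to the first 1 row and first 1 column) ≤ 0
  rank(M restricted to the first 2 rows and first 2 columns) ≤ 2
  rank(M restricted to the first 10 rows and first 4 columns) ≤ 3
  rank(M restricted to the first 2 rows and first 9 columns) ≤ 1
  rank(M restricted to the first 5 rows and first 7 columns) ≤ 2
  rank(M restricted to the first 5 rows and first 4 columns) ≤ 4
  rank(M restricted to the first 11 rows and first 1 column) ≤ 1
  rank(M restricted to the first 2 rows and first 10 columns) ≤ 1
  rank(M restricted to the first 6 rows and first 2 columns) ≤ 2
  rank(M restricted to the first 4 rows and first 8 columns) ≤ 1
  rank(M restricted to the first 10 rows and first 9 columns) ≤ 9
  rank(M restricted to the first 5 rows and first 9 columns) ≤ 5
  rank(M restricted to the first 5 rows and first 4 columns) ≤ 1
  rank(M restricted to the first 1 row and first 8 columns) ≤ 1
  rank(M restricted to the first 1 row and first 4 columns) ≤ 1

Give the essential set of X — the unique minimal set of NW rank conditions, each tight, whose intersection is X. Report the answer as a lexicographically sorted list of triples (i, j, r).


Computing R[i][j] = min implied NW-rank bound (n=11, 19 conditions):

  R[1]: 0 0 1 1 1 1 1 1 1 1 1
  R[2]: 0 0 1 1 1 1 1 1 1 1 2
  R[3]: 0 0 1 1 1 1 1 1 2 2 3
  R[4]: 0 0 1 1 1 1 1 1 2 3 4
  R[5]: 0 0 1 1 2 2 2 2 3 4 5
  R[6]: 1 1 2 2 3 3 3 3 4 5 6
  R[7]: 1 2 3 3 4 4 4 4 5 6 7
  R[8]: 1 2 3 3 4 4 5 5 6 7 8
  R[9]: 1 2 3 3 4 4 5 6 7 8 9
  R[10]: 1 2 3 3 4 5 6 7 8 9 10
  R[11]: 1 2 3 4 5 6 7 8 9 10 11

second differences of R give the permutation w = (3, 11, 9, 10, 5, 1, 2, 7, 8, 6, 4).

ℓ(w)=33; the 6 essential cells (i,j,r):

[(2, 10, 1), (4, 8, 1), (5, 2, 0), (5, 4, 1), (9, 6, 4), (10, 4, 3)]
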